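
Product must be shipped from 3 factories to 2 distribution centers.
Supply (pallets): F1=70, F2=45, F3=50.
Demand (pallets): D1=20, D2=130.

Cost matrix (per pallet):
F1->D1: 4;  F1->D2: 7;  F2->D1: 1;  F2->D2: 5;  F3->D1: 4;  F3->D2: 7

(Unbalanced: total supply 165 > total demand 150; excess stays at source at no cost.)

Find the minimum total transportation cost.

880

An optimal shipping plan:
  F1 to D2: 70 × 7 = 490
  F2 to D1: 20 × 1 = 20
  F2 to D2: 25 × 5 = 125
  F3 to D2: 35 × 7 = 245
Total = 490 + 20 + 125 + 245 = 880.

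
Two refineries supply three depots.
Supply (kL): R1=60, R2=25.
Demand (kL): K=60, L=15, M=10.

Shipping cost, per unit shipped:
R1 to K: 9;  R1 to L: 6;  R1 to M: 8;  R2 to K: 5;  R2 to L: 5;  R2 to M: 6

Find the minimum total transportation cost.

Optimal allocation:
  R1–K: 35 kL
  R1–L: 15 kL
  R1–M: 10 kL
  R2–K: 25 kL
Total cost = 610.
(Supply check: R1 ships 60; R2 ships 25.)

610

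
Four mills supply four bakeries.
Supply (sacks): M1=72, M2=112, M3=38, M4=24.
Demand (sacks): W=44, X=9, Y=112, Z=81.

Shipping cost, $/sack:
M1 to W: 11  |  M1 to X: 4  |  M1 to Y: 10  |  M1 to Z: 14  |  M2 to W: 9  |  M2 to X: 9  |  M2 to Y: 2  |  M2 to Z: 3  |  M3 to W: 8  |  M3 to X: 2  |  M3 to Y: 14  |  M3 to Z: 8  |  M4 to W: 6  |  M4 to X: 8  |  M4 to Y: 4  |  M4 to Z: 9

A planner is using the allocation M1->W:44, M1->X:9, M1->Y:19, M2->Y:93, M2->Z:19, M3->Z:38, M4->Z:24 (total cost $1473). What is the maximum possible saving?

96

Current plan cost = 44·11 + 9·4 + 19·10 + 93·2 + 19·3 + 38·8 + 24·9 = $1473.
Optimal plan:
  M1->W: 6 × $11 = $66
  M1->X: 9 × $4 = $36
  M1->Y: 57 × $10 = $570
  M2->Y: 31 × $2 = $62
  M2->Z: 81 × $3 = $243
  M3->W: 38 × $8 = $304
  M4->Y: 24 × $4 = $96
Optimal cost = $1377.
Saving = 1473 − 1377 = $96.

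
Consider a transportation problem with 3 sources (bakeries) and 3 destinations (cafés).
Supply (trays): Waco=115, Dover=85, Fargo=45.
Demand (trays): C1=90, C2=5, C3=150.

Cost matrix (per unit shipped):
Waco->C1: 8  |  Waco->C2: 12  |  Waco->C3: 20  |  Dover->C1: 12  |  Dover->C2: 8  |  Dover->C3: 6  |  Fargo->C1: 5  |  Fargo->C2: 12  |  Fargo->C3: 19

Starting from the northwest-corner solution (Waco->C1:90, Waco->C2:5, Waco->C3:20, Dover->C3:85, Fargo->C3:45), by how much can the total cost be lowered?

Current plan cost = 90·8 + 5·12 + 20·20 + 85·6 + 45·19 = 2545.
Optimal plan:
  Waco->C1: 45 × 8 = 360
  Waco->C2: 5 × 12 = 60
  Waco->C3: 65 × 20 = 1300
  Dover->C3: 85 × 6 = 510
  Fargo->C1: 45 × 5 = 225
Optimal cost = 2455.
Saving = 2545 − 2455 = 90.

90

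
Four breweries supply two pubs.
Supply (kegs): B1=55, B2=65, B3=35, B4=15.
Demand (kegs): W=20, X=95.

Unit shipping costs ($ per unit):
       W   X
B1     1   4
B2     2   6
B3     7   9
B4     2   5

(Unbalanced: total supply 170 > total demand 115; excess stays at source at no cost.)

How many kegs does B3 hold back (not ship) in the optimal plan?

35

Minimum-cost shipments:
  B1 to X: 55 × $4 = $220
  B2 to W: 20 × $2 = $40
  B2 to X: 25 × $6 = $150
  B4 to X: 15 × $5 = $75
Total cost = $485.
B3 ships 0 of its 35, leaving 35.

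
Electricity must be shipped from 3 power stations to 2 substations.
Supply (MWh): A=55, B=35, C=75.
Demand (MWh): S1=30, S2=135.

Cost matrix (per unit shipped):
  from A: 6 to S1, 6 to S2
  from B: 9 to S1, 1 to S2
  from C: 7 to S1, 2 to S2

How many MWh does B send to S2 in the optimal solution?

35

The minimum-cost plan:
  A–S1: 30 MWh
  A–S2: 25 MWh
  B–S2: 35 MWh
  C–S2: 75 MWh
Total cost = 515.
So B→S2 carries 35 MWh.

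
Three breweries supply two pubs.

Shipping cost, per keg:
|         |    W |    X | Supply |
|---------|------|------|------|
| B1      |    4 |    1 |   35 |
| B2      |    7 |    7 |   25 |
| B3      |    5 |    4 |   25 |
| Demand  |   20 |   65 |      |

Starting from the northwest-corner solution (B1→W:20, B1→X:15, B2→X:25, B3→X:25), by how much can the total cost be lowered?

60

Current plan cost = 20·4 + 15·1 + 25·7 + 25·4 = 370.
Optimal plan:
  B1 to X: 35 kegs
  B2 to W: 20 kegs
  B2 to X: 5 kegs
  B3 to X: 25 kegs
Optimal cost = 310.
Saving = 370 − 310 = 60.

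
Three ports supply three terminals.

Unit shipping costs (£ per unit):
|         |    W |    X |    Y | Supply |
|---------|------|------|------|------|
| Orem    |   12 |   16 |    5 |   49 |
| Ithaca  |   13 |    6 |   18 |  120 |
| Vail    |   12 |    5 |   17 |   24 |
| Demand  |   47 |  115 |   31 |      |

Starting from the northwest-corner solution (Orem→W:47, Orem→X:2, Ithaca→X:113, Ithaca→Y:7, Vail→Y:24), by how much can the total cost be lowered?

Current plan cost = 47·12 + 2·16 + 113·6 + 7·18 + 24·17 = £1808.
Optimal plan:
  Orem->W: 18 × £12 = £216
  Orem->Y: 31 × £5 = £155
  Ithaca->W: 29 × £13 = £377
  Ithaca->X: 91 × £6 = £546
  Vail->X: 24 × £5 = £120
Optimal cost = £1414.
Saving = 1808 − 1414 = £394.

394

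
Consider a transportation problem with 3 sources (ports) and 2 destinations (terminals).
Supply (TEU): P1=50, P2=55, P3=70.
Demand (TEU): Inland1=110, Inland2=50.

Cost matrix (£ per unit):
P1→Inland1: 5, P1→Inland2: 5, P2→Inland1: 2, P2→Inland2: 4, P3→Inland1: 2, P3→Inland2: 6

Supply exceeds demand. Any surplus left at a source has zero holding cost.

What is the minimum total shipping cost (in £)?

One minimum-cost allocation:
  P1–Inland2: 35 × £5 = £175
  P2–Inland1: 40 × £2 = £80
  P2–Inland2: 15 × £4 = £60
  P3–Inland1: 70 × £2 = £140
Total = 175 + 80 + 60 + 140 = £455.

455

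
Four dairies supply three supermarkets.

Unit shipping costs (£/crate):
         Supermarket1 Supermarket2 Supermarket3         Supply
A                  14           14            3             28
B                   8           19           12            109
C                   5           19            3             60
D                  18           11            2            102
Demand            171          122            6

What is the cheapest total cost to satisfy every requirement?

Optimal allocation:
  A to Supermarket1: 2 × £14 = £28
  A to Supermarket2: 20 × £14 = £280
  A to Supermarket3: 6 × £3 = £18
  B to Supermarket1: 109 × £8 = £872
  C to Supermarket1: 60 × £5 = £300
  D to Supermarket2: 102 × £11 = £1122
Total = 28 + 280 + 18 + 872 + 300 + 1122 = £2620.

2620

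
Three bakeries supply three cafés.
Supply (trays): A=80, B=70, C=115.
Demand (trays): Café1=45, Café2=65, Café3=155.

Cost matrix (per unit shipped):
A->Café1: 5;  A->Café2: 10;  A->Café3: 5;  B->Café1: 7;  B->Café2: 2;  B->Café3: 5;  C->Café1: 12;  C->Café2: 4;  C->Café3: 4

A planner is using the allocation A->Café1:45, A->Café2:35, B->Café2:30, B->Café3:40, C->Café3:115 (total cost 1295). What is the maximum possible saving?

280

Current plan cost = 45·5 + 35·10 + 30·2 + 40·5 + 115·4 = 1295.
Optimal plan:
  A->Café1: 45 × 5 = 225
  A->Café3: 35 × 5 = 175
  B->Café2: 65 × 2 = 130
  B->Café3: 5 × 5 = 25
  C->Café3: 115 × 4 = 460
Optimal cost = 1015.
Saving = 1295 − 1015 = 280.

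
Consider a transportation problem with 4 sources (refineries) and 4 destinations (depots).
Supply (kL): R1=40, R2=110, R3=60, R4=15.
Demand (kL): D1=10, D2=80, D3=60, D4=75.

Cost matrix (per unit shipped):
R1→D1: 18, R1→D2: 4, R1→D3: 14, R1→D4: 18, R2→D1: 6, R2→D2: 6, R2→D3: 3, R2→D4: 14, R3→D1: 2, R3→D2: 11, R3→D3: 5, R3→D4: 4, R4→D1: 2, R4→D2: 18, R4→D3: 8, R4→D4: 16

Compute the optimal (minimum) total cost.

1060

Optimal allocation:
  R1->D2: 40 × 4 = 160
  R2->D2: 40 × 6 = 240
  R2->D3: 60 × 3 = 180
  R2->D4: 10 × 14 = 140
  R3->D4: 60 × 4 = 240
  R4->D1: 10 × 2 = 20
  R4->D4: 5 × 16 = 80
Total = 160 + 240 + 180 + 140 + 240 + 20 + 80 = 1060.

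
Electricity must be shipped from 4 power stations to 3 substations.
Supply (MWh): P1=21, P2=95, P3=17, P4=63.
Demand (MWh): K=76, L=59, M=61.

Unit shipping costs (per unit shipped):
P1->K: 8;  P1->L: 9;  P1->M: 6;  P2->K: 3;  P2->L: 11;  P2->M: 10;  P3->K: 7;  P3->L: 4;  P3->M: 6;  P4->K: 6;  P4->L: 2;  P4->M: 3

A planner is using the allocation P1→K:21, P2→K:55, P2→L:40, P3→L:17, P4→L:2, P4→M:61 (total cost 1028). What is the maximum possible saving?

269

Current plan cost = 21·8 + 55·3 + 40·11 + 17·4 + 2·2 + 61·3 = 1028.
Optimal plan:
  P1->M: 21 × 6 = 126
  P2->K: 76 × 3 = 228
  P2->M: 19 × 10 = 190
  P3->L: 17 × 4 = 68
  P4->L: 42 × 2 = 84
  P4->M: 21 × 3 = 63
Optimal cost = 759.
Saving = 1028 − 759 = 269.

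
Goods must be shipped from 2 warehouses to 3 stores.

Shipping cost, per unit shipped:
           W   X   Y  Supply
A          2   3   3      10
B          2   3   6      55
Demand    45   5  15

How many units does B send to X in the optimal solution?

5

Solving gives:
  A to Y: 10 × 3 = 30
  B to W: 45 × 2 = 90
  B to X: 5 × 3 = 15
  B to Y: 5 × 6 = 30
Total cost = 165.
So B→X carries 5 units.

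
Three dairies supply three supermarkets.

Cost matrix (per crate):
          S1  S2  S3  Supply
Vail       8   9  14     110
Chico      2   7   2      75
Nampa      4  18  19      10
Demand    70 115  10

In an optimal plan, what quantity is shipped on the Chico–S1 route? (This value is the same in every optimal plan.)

60

The minimum-cost plan:
  Vail–S2: 110 × 9 = 990
  Chico–S1: 60 × 2 = 120
  Chico–S2: 5 × 7 = 35
  Chico–S3: 10 × 2 = 20
  Nampa–S1: 10 × 4 = 40
Total cost = 1205.
So Chico→S1 carries 60 crates.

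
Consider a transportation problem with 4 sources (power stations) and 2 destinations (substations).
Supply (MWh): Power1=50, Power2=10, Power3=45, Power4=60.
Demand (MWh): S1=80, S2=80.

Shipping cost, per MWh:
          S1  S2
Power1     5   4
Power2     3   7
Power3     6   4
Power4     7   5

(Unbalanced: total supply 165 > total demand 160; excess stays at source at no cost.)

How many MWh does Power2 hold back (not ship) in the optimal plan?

0

An optimal plan:
  Power1->S1: 50 × 5 = 250
  Power2->S1: 10 × 3 = 30
  Power3->S1: 20 × 6 = 120
  Power3->S2: 25 × 4 = 100
  Power4->S2: 55 × 5 = 275
Total cost = 775.
Power2 ships 10 of its 10, leaving 0.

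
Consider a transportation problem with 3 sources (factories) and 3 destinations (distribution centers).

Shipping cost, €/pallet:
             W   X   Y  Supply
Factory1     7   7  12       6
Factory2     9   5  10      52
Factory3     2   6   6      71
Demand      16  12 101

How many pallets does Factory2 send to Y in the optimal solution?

40

Optimal shipments:
  Factory1→W: 6 pallets
  Factory2→X: 12 pallets
  Factory2→Y: 40 pallets
  Factory3→W: 10 pallets
  Factory3→Y: 61 pallets
Total cost = €888.
So Factory2→Y carries 40 pallets.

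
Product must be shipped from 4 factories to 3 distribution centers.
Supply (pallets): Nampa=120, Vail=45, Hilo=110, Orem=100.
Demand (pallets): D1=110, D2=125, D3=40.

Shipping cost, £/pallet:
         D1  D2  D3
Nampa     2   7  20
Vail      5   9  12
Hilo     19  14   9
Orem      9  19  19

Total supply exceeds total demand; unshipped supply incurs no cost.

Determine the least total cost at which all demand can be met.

2035

An optimal shipping plan:
  Nampa→D1: 110 × £2 = £220
  Nampa→D2: 10 × £7 = £70
  Vail→D2: 45 × £9 = £405
  Hilo→D2: 70 × £14 = £980
  Hilo→D3: 40 × £9 = £360
Total = 220 + 70 + 405 + 980 + 360 = £2035.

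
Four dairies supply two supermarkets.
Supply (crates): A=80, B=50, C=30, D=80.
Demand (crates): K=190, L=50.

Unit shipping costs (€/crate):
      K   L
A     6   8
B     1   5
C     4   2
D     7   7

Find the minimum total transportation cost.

1150

An optimal shipping plan:
  A->K: 80 crates
  B->K: 50 crates
  C->L: 30 crates
  D->K: 60 crates
  D->L: 20 crates
Total cost = €1150.
(Supply check: A ships 80; B ships 50; C ships 30; D ships 80.)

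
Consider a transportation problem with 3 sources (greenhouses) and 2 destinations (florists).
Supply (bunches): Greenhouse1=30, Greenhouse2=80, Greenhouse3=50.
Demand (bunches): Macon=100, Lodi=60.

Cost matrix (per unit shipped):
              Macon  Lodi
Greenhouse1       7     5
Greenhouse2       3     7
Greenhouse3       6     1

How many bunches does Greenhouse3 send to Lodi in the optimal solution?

Solving gives:
  Greenhouse1–Macon: 20 bunches
  Greenhouse1–Lodi: 10 bunches
  Greenhouse2–Macon: 80 bunches
  Greenhouse3–Lodi: 50 bunches
Total cost = 480.
So Greenhouse3→Lodi carries 50 bunches.

50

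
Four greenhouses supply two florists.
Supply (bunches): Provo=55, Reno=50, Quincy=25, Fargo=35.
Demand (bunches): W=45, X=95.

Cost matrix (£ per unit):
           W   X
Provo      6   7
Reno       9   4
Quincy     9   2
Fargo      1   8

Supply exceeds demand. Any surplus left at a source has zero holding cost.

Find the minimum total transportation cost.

485

An optimal shipping plan:
  Provo to W: 10 bunches
  Provo to X: 20 bunches
  Reno to X: 50 bunches
  Quincy to X: 25 bunches
  Fargo to W: 35 bunches
Total cost = £485.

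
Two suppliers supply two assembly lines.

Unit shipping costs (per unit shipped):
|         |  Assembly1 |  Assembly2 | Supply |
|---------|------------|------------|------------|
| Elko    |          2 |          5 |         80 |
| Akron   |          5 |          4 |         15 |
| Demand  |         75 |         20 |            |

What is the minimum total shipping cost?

Optimal allocation:
  Elko to Assembly1: 75 batches
  Elko to Assembly2: 5 batches
  Akron to Assembly2: 15 batches
Total cost = 235.

235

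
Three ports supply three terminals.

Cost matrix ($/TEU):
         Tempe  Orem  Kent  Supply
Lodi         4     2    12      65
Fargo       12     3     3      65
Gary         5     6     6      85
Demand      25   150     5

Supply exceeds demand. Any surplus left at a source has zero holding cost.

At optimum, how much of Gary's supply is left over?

35

Minimum-cost shipments:
  Lodi→Orem: 65 TEU
  Fargo→Orem: 65 TEU
  Gary→Tempe: 25 TEU
  Gary→Orem: 20 TEU
  Gary→Kent: 5 TEU
Total cost = $600.
Gary ships 50 of its 85, leaving 35.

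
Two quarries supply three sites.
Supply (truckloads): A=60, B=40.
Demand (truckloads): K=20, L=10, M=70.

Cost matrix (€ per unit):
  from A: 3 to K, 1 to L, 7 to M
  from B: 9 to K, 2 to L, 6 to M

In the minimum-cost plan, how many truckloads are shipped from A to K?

Optimal shipments:
  A–K: 20 × €3 = €60
  A–L: 10 × €1 = €10
  A–M: 30 × €7 = €210
  B–M: 40 × €6 = €240
Total cost = €520.
So A→K carries 20 truckloads.

20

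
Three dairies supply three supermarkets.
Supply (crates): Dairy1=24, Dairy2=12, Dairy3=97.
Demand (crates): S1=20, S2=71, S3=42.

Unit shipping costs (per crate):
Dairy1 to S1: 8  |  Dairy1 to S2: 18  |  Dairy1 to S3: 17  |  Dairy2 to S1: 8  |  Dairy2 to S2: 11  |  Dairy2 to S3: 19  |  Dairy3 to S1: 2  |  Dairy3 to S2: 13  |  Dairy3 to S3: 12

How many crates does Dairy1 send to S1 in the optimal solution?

0

Solving gives:
  Dairy1–S3: 24 crates
  Dairy2–S2: 12 crates
  Dairy3–S1: 20 crates
  Dairy3–S2: 59 crates
  Dairy3–S3: 18 crates
Total cost = 1563.
The route Dairy1→S1 is not used.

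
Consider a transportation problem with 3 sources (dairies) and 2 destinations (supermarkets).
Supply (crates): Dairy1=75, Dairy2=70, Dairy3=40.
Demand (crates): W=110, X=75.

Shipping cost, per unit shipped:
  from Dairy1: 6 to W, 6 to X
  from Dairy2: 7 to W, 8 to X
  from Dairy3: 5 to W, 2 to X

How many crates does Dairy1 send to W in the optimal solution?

40

The minimum-cost plan:
  Dairy1→W: 40 crates
  Dairy1→X: 35 crates
  Dairy2→W: 70 crates
  Dairy3→X: 40 crates
Total cost = 1020.
So Dairy1→W carries 40 crates.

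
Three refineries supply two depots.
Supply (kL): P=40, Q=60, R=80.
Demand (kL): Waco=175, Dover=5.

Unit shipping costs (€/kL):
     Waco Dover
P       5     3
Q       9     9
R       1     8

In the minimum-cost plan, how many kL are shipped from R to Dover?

0

Optimal shipments:
  P–Waco: 35 × €5 = €175
  P–Dover: 5 × €3 = €15
  Q–Waco: 60 × €9 = €540
  R–Waco: 80 × €1 = €80
Total cost = €810.
The route R→Dover is not used.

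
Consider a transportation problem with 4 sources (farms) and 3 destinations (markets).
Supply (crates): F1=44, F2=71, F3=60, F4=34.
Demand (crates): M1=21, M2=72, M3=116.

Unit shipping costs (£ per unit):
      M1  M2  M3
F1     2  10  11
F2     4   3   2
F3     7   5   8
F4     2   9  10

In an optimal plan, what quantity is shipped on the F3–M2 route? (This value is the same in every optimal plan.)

60

Solving gives:
  F1→M1: 21 crates
  F1→M2: 12 crates
  F1→M3: 11 crates
  F2→M3: 71 crates
  F3→M2: 60 crates
  F4→M3: 34 crates
Total cost = £1065.
So F3→M2 carries 60 crates.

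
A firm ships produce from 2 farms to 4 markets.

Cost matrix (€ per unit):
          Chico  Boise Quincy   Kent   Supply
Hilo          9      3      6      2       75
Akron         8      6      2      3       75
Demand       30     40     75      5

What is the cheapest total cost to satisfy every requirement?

550

An optimal shipping plan:
  Hilo to Chico: 30 × €9 = €270
  Hilo to Boise: 40 × €3 = €120
  Hilo to Kent: 5 × €2 = €10
  Akron to Quincy: 75 × €2 = €150
Total = 270 + 120 + 10 + 150 = €550.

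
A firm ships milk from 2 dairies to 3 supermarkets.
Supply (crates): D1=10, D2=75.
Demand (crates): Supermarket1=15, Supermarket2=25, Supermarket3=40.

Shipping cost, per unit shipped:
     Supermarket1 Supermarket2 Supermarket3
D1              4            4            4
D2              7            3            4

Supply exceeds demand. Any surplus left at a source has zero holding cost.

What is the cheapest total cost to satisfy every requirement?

310

One minimum-cost allocation:
  D1–Supermarket1: 10 crates
  D2–Supermarket1: 5 crates
  D2–Supermarket2: 25 crates
  D2–Supermarket3: 40 crates
Total cost = 310.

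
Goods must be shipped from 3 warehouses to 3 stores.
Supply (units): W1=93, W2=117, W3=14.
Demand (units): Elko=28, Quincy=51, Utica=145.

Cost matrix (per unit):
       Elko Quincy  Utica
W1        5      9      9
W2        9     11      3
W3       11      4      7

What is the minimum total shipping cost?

1132

An optimal shipping plan:
  W1->Elko: 28 × 5 = 140
  W1->Quincy: 37 × 9 = 333
  W1->Utica: 28 × 9 = 252
  W2->Utica: 117 × 3 = 351
  W3->Quincy: 14 × 4 = 56
Total = 140 + 333 + 252 + 351 + 56 = 1132.
(Supply check: W1 ships 93; W2 ships 117; W3 ships 14.)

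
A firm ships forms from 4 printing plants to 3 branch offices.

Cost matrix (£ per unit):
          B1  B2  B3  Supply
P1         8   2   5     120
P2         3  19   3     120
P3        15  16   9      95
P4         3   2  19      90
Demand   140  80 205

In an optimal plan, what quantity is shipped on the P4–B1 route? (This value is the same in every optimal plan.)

90

The minimum-cost plan:
  P1 to B2: 80 × £2 = £160
  P1 to B3: 40 × £5 = £200
  P2 to B1: 50 × £3 = £150
  P2 to B3: 70 × £3 = £210
  P3 to B3: 95 × £9 = £855
  P4 to B1: 90 × £3 = £270
Total cost = £1845.
So P4→B1 carries 90 boxes.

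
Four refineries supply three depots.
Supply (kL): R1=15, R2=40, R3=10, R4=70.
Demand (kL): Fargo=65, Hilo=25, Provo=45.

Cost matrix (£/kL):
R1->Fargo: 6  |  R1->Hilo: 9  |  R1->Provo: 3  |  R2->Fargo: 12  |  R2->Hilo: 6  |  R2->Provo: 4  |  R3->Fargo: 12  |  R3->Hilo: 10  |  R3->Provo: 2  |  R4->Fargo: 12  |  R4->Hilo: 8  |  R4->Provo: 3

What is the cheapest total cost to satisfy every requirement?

965

An optimal shipping plan:
  R1 to Fargo: 15 × £6 = £90
  R2 to Fargo: 15 × £12 = £180
  R2 to Hilo: 25 × £6 = £150
  R3 to Provo: 10 × £2 = £20
  R4 to Fargo: 35 × £12 = £420
  R4 to Provo: 35 × £3 = £105
Total = 90 + 180 + 150 + 20 + 420 + 105 = £965.
(Supply check: R1 ships 15; R2 ships 40; R3 ships 10; R4 ships 70.)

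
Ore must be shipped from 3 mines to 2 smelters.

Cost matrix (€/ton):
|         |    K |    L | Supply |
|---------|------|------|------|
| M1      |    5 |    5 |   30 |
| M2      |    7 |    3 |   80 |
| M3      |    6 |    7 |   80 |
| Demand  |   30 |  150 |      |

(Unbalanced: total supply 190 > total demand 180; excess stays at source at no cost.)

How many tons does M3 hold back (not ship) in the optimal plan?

10

An optimal plan:
  M1 to L: 30 × €5 = €150
  M2 to L: 80 × €3 = €240
  M3 to K: 30 × €6 = €180
  M3 to L: 40 × €7 = €280
Total cost = €850.
M3 ships 70 of its 80, leaving 10.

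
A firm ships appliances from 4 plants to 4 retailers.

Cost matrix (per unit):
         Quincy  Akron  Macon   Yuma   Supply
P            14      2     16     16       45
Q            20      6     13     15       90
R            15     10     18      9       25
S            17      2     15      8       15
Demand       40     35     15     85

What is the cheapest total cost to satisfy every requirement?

A cheapest plan:
  P–Quincy: 40 × 14 = 560
  P–Akron: 5 × 2 = 10
  Q–Akron: 30 × 6 = 180
  Q–Macon: 15 × 13 = 195
  Q–Yuma: 45 × 15 = 675
  R–Yuma: 25 × 9 = 225
  S–Yuma: 15 × 8 = 120
Total = 560 + 10 + 180 + 195 + 675 + 225 + 120 = 1965.
(Supply check: P ships 45; Q ships 90; R ships 25; S ships 15.)

1965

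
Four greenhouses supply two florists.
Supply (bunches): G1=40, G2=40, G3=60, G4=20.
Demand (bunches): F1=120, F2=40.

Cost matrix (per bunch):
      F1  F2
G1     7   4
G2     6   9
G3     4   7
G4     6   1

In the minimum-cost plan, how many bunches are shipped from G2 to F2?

Optimal shipments:
  G1->F1: 20 × 7 = 140
  G1->F2: 20 × 4 = 80
  G2->F1: 40 × 6 = 240
  G3->F1: 60 × 4 = 240
  G4->F2: 20 × 1 = 20
Total cost = 720.
The route G2→F2 is not used.

0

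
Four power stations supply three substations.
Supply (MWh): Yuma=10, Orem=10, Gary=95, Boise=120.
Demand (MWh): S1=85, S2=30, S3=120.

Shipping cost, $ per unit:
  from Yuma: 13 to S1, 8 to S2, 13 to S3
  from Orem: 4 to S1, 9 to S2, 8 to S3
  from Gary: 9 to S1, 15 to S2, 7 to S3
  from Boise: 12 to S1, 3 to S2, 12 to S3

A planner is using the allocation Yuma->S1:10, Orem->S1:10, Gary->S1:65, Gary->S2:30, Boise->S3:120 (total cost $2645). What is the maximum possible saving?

640

Current plan cost = 10·13 + 10·4 + 65·9 + 30·15 + 120·12 = $2645.
Optimal plan:
  Yuma–S3: 10 × $13 = $130
  Orem–S1: 10 × $4 = $40
  Gary–S3: 95 × $7 = $665
  Boise–S1: 75 × $12 = $900
  Boise–S2: 30 × $3 = $90
  Boise–S3: 15 × $12 = $180
Optimal cost = $2005.
Saving = 2645 − 2005 = $640.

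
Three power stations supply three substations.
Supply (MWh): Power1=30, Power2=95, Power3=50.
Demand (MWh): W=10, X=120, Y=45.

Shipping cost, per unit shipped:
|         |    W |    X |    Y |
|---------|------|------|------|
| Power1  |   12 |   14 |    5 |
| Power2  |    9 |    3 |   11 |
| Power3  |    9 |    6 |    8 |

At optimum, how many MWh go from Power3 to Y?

15

Optimal shipments:
  Power1→Y: 30 × 5 = 150
  Power2→X: 95 × 3 = 285
  Power3→W: 10 × 9 = 90
  Power3→X: 25 × 6 = 150
  Power3→Y: 15 × 8 = 120
Total cost = 795.
So Power3→Y carries 15 MWh.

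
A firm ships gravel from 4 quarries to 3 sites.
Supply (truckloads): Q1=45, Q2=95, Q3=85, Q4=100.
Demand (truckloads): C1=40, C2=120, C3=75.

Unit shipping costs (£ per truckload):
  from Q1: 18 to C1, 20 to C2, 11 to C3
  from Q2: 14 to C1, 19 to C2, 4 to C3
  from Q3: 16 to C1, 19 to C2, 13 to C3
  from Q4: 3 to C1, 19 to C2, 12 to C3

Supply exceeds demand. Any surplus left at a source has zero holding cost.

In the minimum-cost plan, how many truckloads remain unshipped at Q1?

45

An optimal plan:
  Q2→C3: 75 × £4 = £300
  Q3→C2: 85 × £19 = £1615
  Q4→C1: 40 × £3 = £120
  Q4→C2: 35 × £19 = £665
Total cost = £2700.
Q1 ships 0 of its 45, leaving 45.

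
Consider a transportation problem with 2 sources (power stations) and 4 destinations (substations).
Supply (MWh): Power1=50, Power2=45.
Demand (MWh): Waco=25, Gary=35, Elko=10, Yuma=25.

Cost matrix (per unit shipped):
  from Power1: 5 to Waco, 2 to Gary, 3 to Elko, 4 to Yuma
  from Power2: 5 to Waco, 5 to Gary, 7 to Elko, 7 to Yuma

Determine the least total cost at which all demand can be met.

A cheapest plan:
  Power1→Gary: 35 × 2 = 70
  Power1→Elko: 10 × 3 = 30
  Power1→Yuma: 5 × 4 = 20
  Power2→Waco: 25 × 5 = 125
  Power2→Yuma: 20 × 7 = 140
Total = 70 + 30 + 20 + 125 + 140 = 385.
(Supply check: Power1 ships 50; Power2 ships 45.)

385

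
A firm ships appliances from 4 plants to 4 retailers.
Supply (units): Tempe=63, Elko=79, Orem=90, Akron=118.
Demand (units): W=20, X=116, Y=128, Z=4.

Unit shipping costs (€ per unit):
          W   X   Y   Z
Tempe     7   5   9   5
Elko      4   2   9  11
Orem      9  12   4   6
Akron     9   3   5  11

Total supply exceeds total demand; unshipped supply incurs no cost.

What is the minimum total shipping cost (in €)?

939

One minimum-cost allocation:
  Tempe->Z: 4 × €5 = €20
  Elko->W: 20 × €4 = €80
  Elko->X: 59 × €2 = €118
  Orem->Y: 90 × €4 = €360
  Akron->X: 57 × €3 = €171
  Akron->Y: 38 × €5 = €190
Total = 20 + 80 + 118 + 360 + 171 + 190 = €939.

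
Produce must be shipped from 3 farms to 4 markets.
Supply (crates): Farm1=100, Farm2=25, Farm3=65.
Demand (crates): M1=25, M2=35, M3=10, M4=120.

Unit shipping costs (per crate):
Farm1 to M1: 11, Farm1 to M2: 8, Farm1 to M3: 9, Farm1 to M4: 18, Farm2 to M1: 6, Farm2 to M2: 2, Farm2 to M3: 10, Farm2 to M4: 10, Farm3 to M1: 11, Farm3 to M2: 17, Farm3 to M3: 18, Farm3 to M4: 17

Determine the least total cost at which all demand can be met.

Optimal allocation:
  Farm1 to M1: 25 crates
  Farm1 to M2: 35 crates
  Farm1 to M3: 10 crates
  Farm1 to M4: 30 crates
  Farm2 to M4: 25 crates
  Farm3 to M4: 65 crates
Total cost = 2540.
(Supply check: Farm1 ships 100; Farm2 ships 25; Farm3 ships 65.)

2540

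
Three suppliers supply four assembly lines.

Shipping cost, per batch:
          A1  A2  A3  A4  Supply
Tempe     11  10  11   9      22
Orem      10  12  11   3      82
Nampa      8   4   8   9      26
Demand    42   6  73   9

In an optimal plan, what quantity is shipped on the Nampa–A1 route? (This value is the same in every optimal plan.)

Solving gives:
  Tempe->A3: 22 × 11 = 242
  Orem->A1: 42 × 10 = 420
  Orem->A3: 31 × 11 = 341
  Orem->A4: 9 × 3 = 27
  Nampa->A2: 6 × 4 = 24
  Nampa->A3: 20 × 8 = 160
Total cost = 1214.
The route Nampa→A1 is not used.

0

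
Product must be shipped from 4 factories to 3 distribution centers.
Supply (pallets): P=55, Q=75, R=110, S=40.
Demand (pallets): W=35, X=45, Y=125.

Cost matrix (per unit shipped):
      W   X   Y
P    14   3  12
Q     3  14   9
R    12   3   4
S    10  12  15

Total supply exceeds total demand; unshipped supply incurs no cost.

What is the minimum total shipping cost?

A cheapest plan:
  P to X: 45 × 3 = 135
  Q to W: 35 × 3 = 105
  Q to Y: 15 × 9 = 135
  R to Y: 110 × 4 = 440
Total = 135 + 105 + 135 + 440 = 815.

815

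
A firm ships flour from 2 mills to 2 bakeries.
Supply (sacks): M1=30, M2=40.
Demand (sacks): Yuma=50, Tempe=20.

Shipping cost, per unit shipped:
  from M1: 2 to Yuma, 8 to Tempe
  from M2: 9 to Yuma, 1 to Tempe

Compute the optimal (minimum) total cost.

A cheapest plan:
  M1->Yuma: 30 × 2 = 60
  M2->Yuma: 20 × 9 = 180
  M2->Tempe: 20 × 1 = 20
Total = 60 + 180 + 20 = 260.

260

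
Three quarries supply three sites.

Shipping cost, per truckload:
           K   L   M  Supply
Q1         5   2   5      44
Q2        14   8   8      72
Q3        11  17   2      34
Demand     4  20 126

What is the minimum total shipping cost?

804

One minimum-cost allocation:
  Q1–K: 4 × 5 = 20
  Q1–L: 20 × 2 = 40
  Q1–M: 20 × 5 = 100
  Q2–M: 72 × 8 = 576
  Q3–M: 34 × 2 = 68
Total = 20 + 40 + 100 + 576 + 68 = 804.
(Supply check: Q1 ships 44; Q2 ships 72; Q3 ships 34.)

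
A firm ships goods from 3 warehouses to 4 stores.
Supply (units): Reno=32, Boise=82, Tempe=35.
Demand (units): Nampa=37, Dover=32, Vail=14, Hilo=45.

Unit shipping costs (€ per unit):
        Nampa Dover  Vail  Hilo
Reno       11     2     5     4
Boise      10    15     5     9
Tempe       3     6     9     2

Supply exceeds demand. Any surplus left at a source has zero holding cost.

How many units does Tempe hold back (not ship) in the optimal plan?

0

Minimum-cost shipments:
  Reno->Dover: 32 units
  Boise->Nampa: 37 units
  Boise->Vail: 14 units
  Boise->Hilo: 10 units
  Tempe->Hilo: 35 units
Total cost = €664.
Tempe ships 35 of its 35, leaving 0.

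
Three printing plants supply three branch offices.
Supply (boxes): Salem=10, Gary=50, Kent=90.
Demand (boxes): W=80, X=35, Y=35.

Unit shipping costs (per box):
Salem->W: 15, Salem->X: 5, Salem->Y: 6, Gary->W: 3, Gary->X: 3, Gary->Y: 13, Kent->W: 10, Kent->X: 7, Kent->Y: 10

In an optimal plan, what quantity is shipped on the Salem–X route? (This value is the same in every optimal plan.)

0

Solving gives:
  Salem->Y: 10 × 6 = 60
  Gary->W: 50 × 3 = 150
  Kent->W: 30 × 10 = 300
  Kent->X: 35 × 7 = 245
  Kent->Y: 25 × 10 = 250
Total cost = 1005.
The route Salem→X is not used.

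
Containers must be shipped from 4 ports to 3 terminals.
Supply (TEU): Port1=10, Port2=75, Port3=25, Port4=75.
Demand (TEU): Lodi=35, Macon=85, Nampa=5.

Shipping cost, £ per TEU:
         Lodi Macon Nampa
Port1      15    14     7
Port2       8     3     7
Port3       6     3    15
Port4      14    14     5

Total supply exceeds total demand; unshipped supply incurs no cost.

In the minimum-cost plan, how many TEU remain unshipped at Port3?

0

Minimum-cost shipments:
  Port2→Macon: 75 × £3 = £225
  Port3→Lodi: 15 × £6 = £90
  Port3→Macon: 10 × £3 = £30
  Port4→Lodi: 20 × £14 = £280
  Port4→Nampa: 5 × £5 = £25
Total cost = £650.
Port3 ships 25 of its 25, leaving 0.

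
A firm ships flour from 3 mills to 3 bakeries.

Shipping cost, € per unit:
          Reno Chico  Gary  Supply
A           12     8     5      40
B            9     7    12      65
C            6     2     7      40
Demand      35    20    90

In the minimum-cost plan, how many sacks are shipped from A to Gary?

Optimal shipments:
  A→Gary: 40 × €5 = €200
  B→Reno: 35 × €9 = €315
  B→Gary: 30 × €12 = €360
  C→Chico: 20 × €2 = €40
  C→Gary: 20 × €7 = €140
Total cost = €1055.
So A→Gary carries 40 sacks.

40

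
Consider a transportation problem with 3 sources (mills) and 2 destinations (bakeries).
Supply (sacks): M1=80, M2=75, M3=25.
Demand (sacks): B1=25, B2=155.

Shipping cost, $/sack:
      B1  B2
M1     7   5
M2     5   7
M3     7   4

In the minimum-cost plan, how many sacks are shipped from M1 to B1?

0

Optimal shipments:
  M1→B2: 80 sacks
  M2→B1: 25 sacks
  M2→B2: 50 sacks
  M3→B2: 25 sacks
Total cost = $975.
The route M1→B1 is not used.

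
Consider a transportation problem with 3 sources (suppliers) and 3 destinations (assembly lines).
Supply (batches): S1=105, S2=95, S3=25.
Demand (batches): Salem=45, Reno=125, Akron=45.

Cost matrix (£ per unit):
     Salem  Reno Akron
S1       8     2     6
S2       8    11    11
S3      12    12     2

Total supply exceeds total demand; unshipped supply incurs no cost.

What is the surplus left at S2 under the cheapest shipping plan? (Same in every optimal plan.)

An optimal plan:
  S1–Reno: 105 × £2 = £210
  S2–Salem: 45 × £8 = £360
  S2–Reno: 20 × £11 = £220
  S2–Akron: 20 × £11 = £220
  S3–Akron: 25 × £2 = £50
Total cost = £1060.
S2 ships 85 of its 95, leaving 10.

10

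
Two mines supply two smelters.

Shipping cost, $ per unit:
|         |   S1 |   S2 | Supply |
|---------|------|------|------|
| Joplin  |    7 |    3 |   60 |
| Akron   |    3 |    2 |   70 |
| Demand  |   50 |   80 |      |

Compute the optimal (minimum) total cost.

An optimal shipping plan:
  Joplin->S2: 60 × $3 = $180
  Akron->S1: 50 × $3 = $150
  Akron->S2: 20 × $2 = $40
Total = 180 + 150 + 40 = $370.

370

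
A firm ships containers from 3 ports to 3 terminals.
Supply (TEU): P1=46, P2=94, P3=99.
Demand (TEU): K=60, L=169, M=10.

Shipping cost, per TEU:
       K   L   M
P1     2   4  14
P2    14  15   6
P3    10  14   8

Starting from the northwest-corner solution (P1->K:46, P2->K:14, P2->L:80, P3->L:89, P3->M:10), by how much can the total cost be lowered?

164

Current plan cost = 46·2 + 14·14 + 80·15 + 89·14 + 10·8 = 2814.
Optimal plan:
  P1–L: 46 TEU
  P2–L: 84 TEU
  P2–M: 10 TEU
  P3–K: 60 TEU
  P3–L: 39 TEU
Optimal cost = 2650.
Saving = 2814 − 2650 = 164.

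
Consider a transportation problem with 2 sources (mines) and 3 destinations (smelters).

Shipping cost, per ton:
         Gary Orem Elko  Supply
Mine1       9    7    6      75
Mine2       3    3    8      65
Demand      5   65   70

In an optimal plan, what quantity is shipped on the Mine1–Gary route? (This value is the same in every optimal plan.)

0

The minimum-cost plan:
  Mine1 to Orem: 5 tons
  Mine1 to Elko: 70 tons
  Mine2 to Gary: 5 tons
  Mine2 to Orem: 60 tons
Total cost = 650.
The route Mine1→Gary is not used.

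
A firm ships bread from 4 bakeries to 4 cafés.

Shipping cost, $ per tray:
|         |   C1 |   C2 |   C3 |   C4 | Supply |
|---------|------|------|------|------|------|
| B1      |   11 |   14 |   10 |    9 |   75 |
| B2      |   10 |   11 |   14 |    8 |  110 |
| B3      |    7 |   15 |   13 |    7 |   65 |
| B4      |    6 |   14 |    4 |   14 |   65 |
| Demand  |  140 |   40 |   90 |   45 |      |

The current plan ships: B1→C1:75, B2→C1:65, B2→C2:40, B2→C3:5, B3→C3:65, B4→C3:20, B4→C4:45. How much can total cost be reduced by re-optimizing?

975

Current plan cost = 75·11 + 65·10 + 40·11 + 5·14 + 65·13 + 20·4 + 45·14 = $3540.
Optimal plan:
  B1 to C1: 50 × $11 = $550
  B1 to C3: 25 × $10 = $250
  B2 to C1: 25 × $10 = $250
  B2 to C2: 40 × $11 = $440
  B2 to C4: 45 × $8 = $360
  B3 to C1: 65 × $7 = $455
  B4 to C3: 65 × $4 = $260
Optimal cost = $2565.
Saving = 3540 − 2565 = $975.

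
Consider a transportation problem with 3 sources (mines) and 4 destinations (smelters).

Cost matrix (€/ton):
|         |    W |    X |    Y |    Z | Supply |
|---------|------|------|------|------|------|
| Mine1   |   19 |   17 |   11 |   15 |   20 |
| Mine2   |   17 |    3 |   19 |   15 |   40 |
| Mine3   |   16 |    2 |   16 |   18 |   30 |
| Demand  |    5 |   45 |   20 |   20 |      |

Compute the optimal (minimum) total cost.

710

An optimal shipping plan:
  Mine1 to Y: 20 tons
  Mine2 to W: 5 tons
  Mine2 to X: 15 tons
  Mine2 to Z: 20 tons
  Mine3 to X: 30 tons
Total cost = €710.
(Supply check: Mine1 ships 20; Mine2 ships 40; Mine3 ships 30.)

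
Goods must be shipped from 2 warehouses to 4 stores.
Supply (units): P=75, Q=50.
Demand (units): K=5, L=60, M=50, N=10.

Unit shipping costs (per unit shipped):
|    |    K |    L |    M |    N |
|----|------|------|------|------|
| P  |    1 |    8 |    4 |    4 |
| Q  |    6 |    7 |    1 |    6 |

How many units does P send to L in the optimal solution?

Optimal shipments:
  P→K: 5 units
  P→L: 60 units
  P→N: 10 units
  Q→M: 50 units
Total cost = 575.
So P→L carries 60 units.

60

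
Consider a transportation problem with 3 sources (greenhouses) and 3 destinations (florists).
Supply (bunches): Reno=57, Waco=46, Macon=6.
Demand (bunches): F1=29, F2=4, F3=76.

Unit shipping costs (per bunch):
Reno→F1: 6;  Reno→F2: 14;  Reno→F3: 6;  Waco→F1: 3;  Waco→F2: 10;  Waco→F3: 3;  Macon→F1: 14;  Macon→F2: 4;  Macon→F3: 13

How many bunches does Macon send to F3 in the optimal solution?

2

Optimal shipments:
  Reno->F3: 57 bunches
  Waco->F1: 29 bunches
  Waco->F3: 17 bunches
  Macon->F2: 4 bunches
  Macon->F3: 2 bunches
Total cost = 522.
So Macon→F3 carries 2 bunches.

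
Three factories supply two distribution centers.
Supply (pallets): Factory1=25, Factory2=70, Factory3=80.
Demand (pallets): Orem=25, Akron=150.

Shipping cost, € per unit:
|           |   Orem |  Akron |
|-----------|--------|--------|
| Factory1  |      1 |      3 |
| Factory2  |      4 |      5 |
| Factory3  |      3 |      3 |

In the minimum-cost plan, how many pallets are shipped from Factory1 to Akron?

0

The minimum-cost plan:
  Factory1 to Orem: 25 pallets
  Factory2 to Akron: 70 pallets
  Factory3 to Akron: 80 pallets
Total cost = €615.
The route Factory1→Akron is not used.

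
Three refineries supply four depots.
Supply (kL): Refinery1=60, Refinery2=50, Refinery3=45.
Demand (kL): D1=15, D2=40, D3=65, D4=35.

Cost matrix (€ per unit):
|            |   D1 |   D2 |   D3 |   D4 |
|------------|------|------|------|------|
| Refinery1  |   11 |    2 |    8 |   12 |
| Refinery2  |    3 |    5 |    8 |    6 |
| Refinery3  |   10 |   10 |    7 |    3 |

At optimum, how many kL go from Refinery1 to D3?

The minimum-cost plan:
  Refinery1–D2: 40 × €2 = €80
  Refinery1–D3: 20 × €8 = €160
  Refinery2–D1: 15 × €3 = €45
  Refinery2–D3: 35 × €8 = €280
  Refinery3–D3: 10 × €7 = €70
  Refinery3–D4: 35 × €3 = €105
Total cost = €740.
So Refinery1→D3 carries 20 kL.

20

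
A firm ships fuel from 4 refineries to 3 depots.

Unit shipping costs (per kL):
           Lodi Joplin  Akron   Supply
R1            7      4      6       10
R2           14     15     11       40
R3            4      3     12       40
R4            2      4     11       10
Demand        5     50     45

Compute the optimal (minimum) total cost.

An optimal shipping plan:
  R1→Joplin: 5 × 4 = 20
  R1→Akron: 5 × 6 = 30
  R2→Akron: 40 × 11 = 440
  R3→Joplin: 40 × 3 = 120
  R4→Lodi: 5 × 2 = 10
  R4→Joplin: 5 × 4 = 20
Total = 20 + 30 + 440 + 120 + 10 + 20 = 640.

640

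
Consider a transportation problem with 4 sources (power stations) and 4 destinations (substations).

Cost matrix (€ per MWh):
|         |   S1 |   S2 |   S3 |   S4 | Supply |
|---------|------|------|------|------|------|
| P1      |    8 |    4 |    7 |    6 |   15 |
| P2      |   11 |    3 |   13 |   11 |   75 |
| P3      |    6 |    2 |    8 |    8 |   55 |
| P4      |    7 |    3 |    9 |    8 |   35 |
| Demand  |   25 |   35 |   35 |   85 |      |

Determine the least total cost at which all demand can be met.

One minimum-cost allocation:
  P1->S4: 15 × €6 = €90
  P2->S2: 35 × €3 = €105
  P2->S4: 40 × €11 = €440
  P3->S1: 20 × €6 = €120
  P3->S3: 35 × €8 = €280
  P4->S1: 5 × €7 = €35
  P4->S4: 30 × €8 = €240
Total = 90 + 105 + 440 + 120 + 280 + 35 + 240 = €1310.

1310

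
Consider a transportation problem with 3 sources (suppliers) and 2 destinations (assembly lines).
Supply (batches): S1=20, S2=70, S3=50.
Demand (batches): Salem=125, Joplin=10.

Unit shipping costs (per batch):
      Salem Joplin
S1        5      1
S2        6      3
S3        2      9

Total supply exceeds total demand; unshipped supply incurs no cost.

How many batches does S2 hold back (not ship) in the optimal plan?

Minimum-cost shipments:
  S1→Salem: 10 batches
  S1→Joplin: 10 batches
  S2→Salem: 65 batches
  S3→Salem: 50 batches
Total cost = 550.
S2 ships 65 of its 70, leaving 5.

5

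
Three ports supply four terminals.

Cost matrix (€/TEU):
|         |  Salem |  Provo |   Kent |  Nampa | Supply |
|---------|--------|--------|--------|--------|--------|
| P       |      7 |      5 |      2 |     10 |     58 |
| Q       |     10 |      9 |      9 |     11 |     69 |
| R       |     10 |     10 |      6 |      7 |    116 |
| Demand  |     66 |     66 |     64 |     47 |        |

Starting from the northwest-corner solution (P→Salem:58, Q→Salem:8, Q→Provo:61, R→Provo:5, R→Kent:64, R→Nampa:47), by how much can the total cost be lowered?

63

Current plan cost = 58·7 + 8·10 + 61·9 + 5·10 + 64·6 + 47·7 = €1798.
Optimal plan:
  P→Provo: 58 × €5 = €290
  Q→Salem: 61 × €10 = €610
  Q→Provo: 8 × €9 = €72
  R→Salem: 5 × €10 = €50
  R→Kent: 64 × €6 = €384
  R→Nampa: 47 × €7 = €329
Optimal cost = €1735.
Saving = 1798 − 1735 = €63.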